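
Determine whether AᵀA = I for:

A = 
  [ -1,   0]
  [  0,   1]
Yes

AᵀA = 
  [  1,   0]
  [  0,   1]
= I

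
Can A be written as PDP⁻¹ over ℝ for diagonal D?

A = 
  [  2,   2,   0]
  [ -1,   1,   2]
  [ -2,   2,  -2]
No

Characteristic polynomial: det(λI - A) = λ³ - λ² - 6λ + 24
By the rational root theorem any rational root is an integer dividing 24; none of those is a root, so p(λ) has no rational roots and hence (being an irreducible cubic) no repeated roots.
Discriminant of the cubic: Δ = -11964
Δ < 0 ⇒ one real eigenvalue and a complex-conjugate pair: λ ≈ -3.206, 2.103 + 1.75i, 2.103 - 1.75i
Has complex eigenvalues (not diagonalizable over ℝ).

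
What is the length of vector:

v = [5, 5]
7.071

||v||₂ = √((5)² + (5)²) = √50 = 7.071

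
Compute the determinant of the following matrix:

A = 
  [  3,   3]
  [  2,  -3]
For a 2×2 matrix, det = ad - bc = (3)(-3) - (3)(2) = -15

det(A) = -15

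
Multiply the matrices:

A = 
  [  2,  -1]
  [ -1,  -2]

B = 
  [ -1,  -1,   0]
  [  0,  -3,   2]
AB = 
  [ -2,   1,  -2]
  [  1,   7,  -4]

A is 2×2 and B is 2×3, so AB is 2×3. Each entry is (row of A)·(column of B):
AB[1,1] = (2)(-1) + (-1)(0) = -2
AB[1,2] = (2)(-1) + (-1)(-3) = 1
AB[1,3] = (2)(0) + (-1)(2) = -2
AB[2,1] = (-1)(-1) + (-2)(0) = 1
AB[2,2] = (-1)(-1) + (-2)(-3) = 7
AB[2,3] = (-1)(0) + (-2)(2) = -4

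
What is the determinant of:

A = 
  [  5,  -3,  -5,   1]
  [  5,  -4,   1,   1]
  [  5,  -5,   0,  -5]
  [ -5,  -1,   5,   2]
825

Cofactor expansion along row 1: det(A) = a₁₁M₁₁ - a₁₂M₁₂ + a₁₃M₁₃ - a₁₄M₁₄

M₁₁ = det[[-4, 1, 1]; [-5, 0, -5]; [-1, 5, 2]]
  = (-4)·((0)(2) - (-5)(5)) - (1)·((-5)(2) - (-5)(-1)) + (1)·((-5)(5) - (0)(-1))
  = (-4)(25) - (1)(-15) + (1)(-25)
  = -110
M₁₂ = det[[5, 1, 1]; [5, 0, -5]; [-5, 5, 2]]
  = (5)·((0)(2) - (-5)(5)) - (1)·((5)(2) - (-5)(-5)) + (1)·((5)(5) - (0)(-5))
  = (5)(25) - (1)(-15) + (1)(25)
  = 165
M₁₃ = det[[5, -4, 1]; [5, -5, -5]; [-5, -1, 2]]
  = (5)·((-5)(2) - (-5)(-1)) - (-4)·((5)(2) - (-5)(-5)) + (1)·((5)(-1) - (-5)(-5))
  = (5)(-15) - (-4)(-15) + (1)(-30)
  = -165
M₁₄ = det[[5, -4, 1]; [5, -5, 0]; [-5, -1, 5]]
  = (5)·((-5)(5) - (0)(-1)) - (-4)·((5)(5) - (0)(-5)) + (1)·((5)(-1) - (-5)(-5))
  = (5)(-25) - (-4)(25) + (1)(-30)
  = -55

det(A) = (5)(-110) - (-3)(165) + (-5)(-165) - (1)(-55) = 825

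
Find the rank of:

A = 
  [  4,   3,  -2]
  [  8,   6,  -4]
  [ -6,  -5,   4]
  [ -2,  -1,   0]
rank(A) = 2

Row reduce:
R2 → R2 - (2)·R1
R3 → R3 + (3/2)·R1
R4 → R4 + (1/2)·R1
Swap R2 ↔ R3
R4 → R4 + (1)·R2
REF = 
  [   4,    3,   -2]
  [   0, -1/2,    1]
  [   0,    0,    0]
  [   0,    0,    0]
Pivot columns: 1, 2 → 2 pivots.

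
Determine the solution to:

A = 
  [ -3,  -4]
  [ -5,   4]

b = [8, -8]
Row reduce the augmented matrix [A|b]:
R2 → R2 - (5/3)·R1
REF = 
  [   -3,    -4,     8]
  [    0,  32/3, -64/3]

Back-substitution:
x₂ = (-64/3) / (32/3) = -2
x₁ = (8 - (-4)(-2)) / (-3) = 0

x = [0, -2]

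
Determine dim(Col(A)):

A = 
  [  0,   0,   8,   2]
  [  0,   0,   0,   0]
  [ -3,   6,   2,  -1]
Row reduce:
Swap R1 ↔ R3
Swap R2 ↔ R3
REF = 
  [ -3,   6,   2,  -1]
  [  0,   0,   8,   2]
  [  0,   0,   0,   0]
Pivot columns: 1, 3 → 2 pivots.
dim(Col(A)) = number of pivot columns = 2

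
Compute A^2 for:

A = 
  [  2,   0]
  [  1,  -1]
A² = A·A:
A²[1,1] = (2)(2) + (0)(1) = 4
A²[1,2] = (2)(0) + (0)(-1) = 0
A²[2,1] = (1)(2) + (-1)(1) = 1
A²[2,2] = (1)(0) + (-1)(-1) = 1
A² = 
  [  4,   0]
  [  1,   1]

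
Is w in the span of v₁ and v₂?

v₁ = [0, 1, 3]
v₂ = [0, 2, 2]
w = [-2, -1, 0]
No

Form the augmented matrix and row-reduce:
[v₁|v₂|w] = 
  [  0,   0,  -2]
  [  1,   2,  -1]
  [  3,   2,   0]
Swap R1 ↔ R2
R3 → R3 - (3)·R1
Swap R2 ↔ R3
REF = 
  [  1,   2,  -1]
  [  0,  -4,   3]
  [  0,   0,  -2]

Row 3 reads [0 0 | -2], i.e. 0 = -2, so the system is inconsistent and w ∉ span{v₁, v₂}.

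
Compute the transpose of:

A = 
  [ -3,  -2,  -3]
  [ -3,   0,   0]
Aᵀ = 
  [ -3,  -3]
  [ -2,   0]
  [ -3,   0]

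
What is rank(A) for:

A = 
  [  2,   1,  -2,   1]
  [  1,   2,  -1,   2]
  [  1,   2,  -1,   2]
rank(A) = 2

Row reduce:
R2 → R2 - (1/2)·R1
R3 → R3 - (1/2)·R1
R3 → R3 - (1)·R2
REF = 
  [  2,   1,  -2,   1]
  [  0, 3/2,   0, 3/2]
  [  0,   0,   0,   0]
Pivot columns: 1, 2 → 2 pivots.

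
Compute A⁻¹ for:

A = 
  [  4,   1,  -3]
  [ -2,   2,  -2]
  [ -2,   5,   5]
det(A) = (4)·((2)(5) - (-2)(5)) - (1)·((-2)(5) - (-2)(-2)) + (-3)·((-2)(5) - (2)(-2))
  = (4)(20) - (1)(-14) + (-3)(-6)
  = 112
det(A) = 112 ≠ 0, so A is invertible.

Cofactors Cᵢⱼ = (-1)ⁱ⁺ʲ·Mᵢⱼ:
C = 
  [ 20,  14,  -6]
  [-20,  14, -22]
  [  4,  14,  10]

adj(A) = Cᵀ:
adj(A) = 
  [ 20, -20,   4]
  [ 14,  14,  14]
  [ -6, -22,  10]

A⁻¹ = (1/112) · adj(A):
A⁻¹ = 
  [  5/28,  -5/28,   1/28]
  [   1/8,    1/8,    1/8]
  [ -3/56, -11/56,   5/56]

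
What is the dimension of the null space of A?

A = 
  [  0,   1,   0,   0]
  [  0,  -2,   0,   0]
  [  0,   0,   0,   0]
nullity(A) = 3

Row reduce:
R2 → R2 + (2)·R1
REF = 
  [  0,   1,   0,   0]
  [  0,   0,   0,   0]
  [  0,   0,   0,   0]
Pivot columns: 2 → 1 pivot.
rank(A) = 1, so nullity(A) = 4 - 1 = 3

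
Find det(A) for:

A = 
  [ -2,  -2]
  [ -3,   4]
For a 2×2 matrix, det = ad - bc = (-2)(4) - (-2)(-3) = -14

det(A) = -14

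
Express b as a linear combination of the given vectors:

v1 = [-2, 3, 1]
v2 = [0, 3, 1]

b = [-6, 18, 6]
c1 = 3, c2 = 3

b = 3·v1 + 3·v2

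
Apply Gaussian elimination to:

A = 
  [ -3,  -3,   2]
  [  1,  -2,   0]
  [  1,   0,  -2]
Row operations:
R2 → R2 + (1/3)·R1
R3 → R3 + (1/3)·R1
R3 → R3 - (1/3)·R2

Resulting echelon form:
REF = 
  [   -3,    -3,     2]
  [    0,    -3,   2/3]
  [    0,     0, -14/9]

Rank = 3 (number of non-zero pivot rows).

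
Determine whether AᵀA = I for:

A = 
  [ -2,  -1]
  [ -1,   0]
No

AᵀA = 
  [  5,   2]
  [  2,   1]
≠ I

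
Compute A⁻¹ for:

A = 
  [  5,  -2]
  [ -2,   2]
det(A) = (5)(2) - (-2)(-2) = 6
For a 2×2 matrix, A⁻¹ = (1/det(A)) · [[d, -b], [-c, a]]
    = (1/6) · [[2, 2], [2, 5]]

A⁻¹ = 
  [1/3, 1/3]
  [1/3, 5/6]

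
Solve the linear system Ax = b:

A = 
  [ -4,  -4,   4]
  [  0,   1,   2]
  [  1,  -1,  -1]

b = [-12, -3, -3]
x = [-3, 3, -3]

Row reduce the augmented matrix [A|b]:
R3 → R3 + (1/4)·R1
R3 → R3 + (2)·R2
REF = 
  [ -4,  -4,   4, -12]
  [  0,   1,   2,  -3]
  [  0,   0,   4, -12]

Back-substitution:
x₃ = (-12) / 4 = -3
x₂ = (-3 - (2)(-3)) / 1 = 3
x₁ = (-12 - (-4)(3) - (4)(-3)) / (-4) = -3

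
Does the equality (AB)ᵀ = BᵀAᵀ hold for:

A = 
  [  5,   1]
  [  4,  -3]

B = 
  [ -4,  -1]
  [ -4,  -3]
Yes

(AB)ᵀ = 
  [-24,  -4]
  [ -8,   5]

BᵀAᵀ = 
  [-24,  -4]
  [ -8,   5]

Both sides are equal — this is the standard identity (AB)ᵀ = BᵀAᵀ, which holds for all A, B.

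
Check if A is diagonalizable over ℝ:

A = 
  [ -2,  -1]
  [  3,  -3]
No

tr(A) = -5, det(A) = 9
Characteristic polynomial: λ² - tr(A)λ + det(A) = λ² + 5λ + 9
λ² + 5λ + 9 = 0  ⇒  λ = (-5 ± √((5)² - 4·(9)))/2 = (-5 ± √(-11))/2
  = (-5 + i√11)/2,  (-5 - i√11)/2
Eigenvalues: (-5 + i√11)/2, (-5 - i√11)/2  (≈ -2.5 + 1.658i, -2.5 - 1.658i)
Has complex eigenvalues (not diagonalizable over ℝ).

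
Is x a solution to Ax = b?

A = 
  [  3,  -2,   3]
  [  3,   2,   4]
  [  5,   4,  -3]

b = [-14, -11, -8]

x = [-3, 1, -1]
Yes

Ax = [-14, -11, -8] = b ✓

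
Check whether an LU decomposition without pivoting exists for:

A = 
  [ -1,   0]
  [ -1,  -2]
Yes.
A[1,1] = -1 ≠ 0, so Gaussian elimination proceeds without a row swap: multiplier ℓ₂₁ = (-1)/(-1) = 1, and U[2,2] = -2 - (1)(0) = -2.
L = 
  [  1,   0]
  [  1,   1]
U = 
  [ -1,   0]
  [  0,  -2]
Check row 2 of LU: [(1)(-1), (1)(0) + (-2)] = [-1, -2] = row 2 of A ✓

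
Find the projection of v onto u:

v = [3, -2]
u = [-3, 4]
v·u = (3)(-3) + (-2)(4) = -17
u·u = (-3)² + (4)² = 25
proj_u(v) = (v·u / u·u) × u = (-17/25) × u

proj_u(v) = [51/25, -68/25]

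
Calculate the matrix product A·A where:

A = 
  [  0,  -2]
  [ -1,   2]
A² = A·A:
A²[1,1] = (0)(0) + (-2)(-1) = 2
A²[1,2] = (0)(-2) + (-2)(2) = -4
A²[2,1] = (-1)(0) + (2)(-1) = -2
A²[2,2] = (-1)(-2) + (2)(2) = 6
A² = 
  [  2,  -4]
  [ -2,   6]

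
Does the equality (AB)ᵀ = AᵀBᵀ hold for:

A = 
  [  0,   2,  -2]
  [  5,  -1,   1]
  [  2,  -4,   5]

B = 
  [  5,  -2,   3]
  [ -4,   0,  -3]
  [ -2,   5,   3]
No

(AB)ᵀ = 
  [ -4,  27,  16]
  [-10,  -5,  21]
  [-12,  21,  33]

AᵀBᵀ = 
  [ -4,  -6,  31]
  [  0,   4, -21]
  [  3,  -7,  24]

The two matrices differ, so (AB)ᵀ ≠ AᵀBᵀ in general. The correct identity is (AB)ᵀ = BᵀAᵀ.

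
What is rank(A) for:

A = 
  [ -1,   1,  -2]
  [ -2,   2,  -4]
rank(A) = 1

Row reduce:
R2 → R2 - (2)·R1
REF = 
  [ -1,   1,  -2]
  [  0,   0,   0]
Pivot columns: 1 → 1 pivot.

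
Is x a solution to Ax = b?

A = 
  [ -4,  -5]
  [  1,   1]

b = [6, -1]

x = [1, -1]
No

Ax = [1, 0] ≠ b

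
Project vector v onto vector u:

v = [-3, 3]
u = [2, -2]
proj_u(v) = [-3, 3]

v·u = (-3)(2) + (3)(-2) = -12
u·u = (2)² + (-2)² = 8
proj_u(v) = (v·u / u·u) × u = (-12/8) × u = (-3/2) × u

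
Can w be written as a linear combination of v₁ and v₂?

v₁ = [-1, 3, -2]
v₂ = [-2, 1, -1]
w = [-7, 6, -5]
Yes

Form the augmented matrix and row-reduce:
[v₁|v₂|w] = 
  [ -1,  -2,  -7]
  [  3,   1,   6]
  [ -2,  -1,  -5]
R2 → R2 + (3)·R1
R3 → R3 - (2)·R1
R3 → R3 + (3/5)·R2
REF = 
  [ -1,  -2,  -7]
  [  0,  -5, -15]
  [  0,   0,   0]

No row of the form [0 0 | nonzero], so the system is consistent. Back-substitution gives c₁ = 1, c₂ = 3: w = (1)·v₁ + (3)·v₂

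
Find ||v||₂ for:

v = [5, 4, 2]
6.708

||v||₂ = √((5)² + (4)² + (2)²) = √45 = 6.708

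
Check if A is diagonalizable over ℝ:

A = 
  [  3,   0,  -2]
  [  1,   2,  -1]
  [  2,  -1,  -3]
Yes

Characteristic polynomial: det(λI - A) = λ³ - 2λ² - 6λ + 11
By the rational root theorem any rational root is an integer dividing 11; none of those is a root, so p(λ) has no rational roots and hence (being an irreducible cubic) no repeated roots.
Discriminant of the cubic: Δ = 469
Δ > 0 ⇒ three distinct real eigenvalues: λ ≈ -2.403, 1.684, 2.719
Three distinct real eigenvalues, so A has 3 independent eigenvectors.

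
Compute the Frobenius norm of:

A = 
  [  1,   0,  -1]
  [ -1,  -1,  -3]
||A||_F = 3.606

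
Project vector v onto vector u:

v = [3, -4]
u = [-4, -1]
proj_u(v) = [32/17, 8/17]

v·u = (3)(-4) + (-4)(-1) = -8
u·u = (-4)² + (-1)² = 17
proj_u(v) = (v·u / u·u) × u = (-8/17) × u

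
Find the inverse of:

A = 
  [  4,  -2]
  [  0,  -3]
det(A) = (4)(-3) - (-2)(0) = -12
For a 2×2 matrix, A⁻¹ = (1/det(A)) · [[d, -b], [-c, a]]
    = (-1/12) · [[-3, 2], [0, 4]]

A⁻¹ = 
  [ 1/4, -1/6]
  [   0, -1/3]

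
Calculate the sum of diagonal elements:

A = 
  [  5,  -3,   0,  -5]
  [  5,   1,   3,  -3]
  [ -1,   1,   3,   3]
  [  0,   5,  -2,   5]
14

tr(A) = 5 + 1 + 3 + 5 = 14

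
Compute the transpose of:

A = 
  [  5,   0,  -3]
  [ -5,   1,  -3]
Aᵀ = 
  [  5,  -5]
  [  0,   1]
  [ -3,  -3]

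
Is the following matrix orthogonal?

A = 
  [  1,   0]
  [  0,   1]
Yes

AᵀA = 
  [  1,   0]
  [  0,   1]
= I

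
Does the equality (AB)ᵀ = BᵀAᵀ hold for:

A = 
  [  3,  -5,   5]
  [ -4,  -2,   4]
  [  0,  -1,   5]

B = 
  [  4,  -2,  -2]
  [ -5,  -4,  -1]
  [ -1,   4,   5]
Yes

(AB)ᵀ = 
  [ 32, -10,   0]
  [ 34,  32,  24]
  [ 24,  30,  26]

BᵀAᵀ = 
  [ 32, -10,   0]
  [ 34,  32,  24]
  [ 24,  30,  26]

Both sides are equal — this is the standard identity (AB)ᵀ = BᵀAᵀ, which holds for all A, B.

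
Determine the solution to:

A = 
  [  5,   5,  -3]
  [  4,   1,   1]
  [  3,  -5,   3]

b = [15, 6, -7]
x = [1, 2, 0]

Row reduce the augmented matrix [A|b]:
R2 → R2 - (4/5)·R1
R3 → R3 - (3/5)·R1
R3 → R3 - (8/3)·R2
REF = 
  [     5,      5,     -3,     15]
  [     0,     -3,   17/5,     -6]
  [     0,      0, -64/15,      0]

Back-substitution:
x₃ = 0 / (-64/15) = 0
x₂ = (-6 - (17/5)(0)) / (-3) = 2
x₁ = (15 - (5)(2) - (-3)(0)) / 5 = 1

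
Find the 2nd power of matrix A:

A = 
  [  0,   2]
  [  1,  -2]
A² = A·A:
A²[1,1] = (0)(0) + (2)(1) = 2
A²[1,2] = (0)(2) + (2)(-2) = -4
A²[2,1] = (1)(0) + (-2)(1) = -2
A²[2,2] = (1)(2) + (-2)(-2) = 6
A² = 
  [  2,  -4]
  [ -2,   6]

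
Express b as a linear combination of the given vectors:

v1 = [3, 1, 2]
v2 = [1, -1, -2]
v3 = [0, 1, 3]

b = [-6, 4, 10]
c1 = -1, c2 = -3, c3 = 2

b = -1·v1 + -3·v2 + 2·v3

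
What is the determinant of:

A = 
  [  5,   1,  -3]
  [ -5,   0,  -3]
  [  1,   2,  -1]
Cofactor expansion along row 1:
det(A) = (5)·((0)(-1) - (-3)(2)) - (1)·((-5)(-1) - (-3)(1)) + (-3)·((-5)(2) - (0)(1))
  = (5)(6) - (1)(8) + (-3)(-10)
  = 52

det(A) = 52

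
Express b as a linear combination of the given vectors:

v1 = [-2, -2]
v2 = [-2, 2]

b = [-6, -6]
c1 = 3, c2 = 0

b = 3·v1 + 0·v2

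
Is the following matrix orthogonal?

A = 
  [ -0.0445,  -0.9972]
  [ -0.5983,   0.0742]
No

AᵀA = 
  [  0.3599,   0]
  [  0,   0.9999]
≠ I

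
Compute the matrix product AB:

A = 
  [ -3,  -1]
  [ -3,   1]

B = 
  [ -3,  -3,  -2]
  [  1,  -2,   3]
A is 2×2 and B is 2×3, so AB is 2×3. Each entry is (row of A)·(column of B):
AB[1,1] = (-3)(-3) + (-1)(1) = 8
AB[1,2] = (-3)(-3) + (-1)(-2) = 11
AB[1,3] = (-3)(-2) + (-1)(3) = 3
AB[2,1] = (-3)(-3) + (1)(1) = 10
AB[2,2] = (-3)(-3) + (1)(-2) = 7
AB[2,3] = (-3)(-2) + (1)(3) = 9

AB = 
  [  8,  11,   3]
  [ 10,   7,   9]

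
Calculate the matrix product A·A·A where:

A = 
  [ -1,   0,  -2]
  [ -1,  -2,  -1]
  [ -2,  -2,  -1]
A² = A·A:
A²[1,1] = (-1)(-1) + (0)(-1) + (-2)(-2) = 5
A²[1,2] = (-1)(0) + (0)(-2) + (-2)(-2) = 4
A²[1,3] = (-1)(-2) + (0)(-1) + (-2)(-1) = 4
A²[2,1] = (-1)(-1) + (-2)(-1) + (-1)(-2) = 5
A²[2,2] = (-1)(0) + (-2)(-2) + (-1)(-2) = 6
A²[2,3] = (-1)(-2) + (-2)(-1) + (-1)(-1) = 5
A²[3,1] = (-2)(-1) + (-2)(-1) + (-1)(-2) = 6
A²[3,2] = (-2)(0) + (-2)(-2) + (-1)(-2) = 6
A²[3,3] = (-2)(-2) + (-2)(-1) + (-1)(-1) = 7
A² = 
  [  5,   4,   4]
  [  5,   6,   5]
  [  6,   6,   7]

A^3 = A^2·A:
A^3[1,1] = (5)(-1) + (4)(-1) + (4)(-2) = -17
A^3[1,2] = (5)(0) + (4)(-2) + (4)(-2) = -16
A^3[1,3] = (5)(-2) + (4)(-1) + (4)(-1) = -18
A^3[2,1] = (5)(-1) + (6)(-1) + (5)(-2) = -21
A^3[2,2] = (5)(0) + (6)(-2) + (5)(-2) = -22
A^3[2,3] = (5)(-2) + (6)(-1) + (5)(-1) = -21
A^3[3,1] = (6)(-1) + (6)(-1) + (7)(-2) = -26
A^3[3,2] = (6)(0) + (6)(-2) + (7)(-2) = -26
A^3[3,3] = (6)(-2) + (6)(-1) + (7)(-1) = -25
A^3 = 
  [-17, -16, -18]
  [-21, -22, -21]
  [-26, -26, -25]

Therefore
A^3 = 
  [-17, -16, -18]
  [-21, -22, -21]
  [-26, -26, -25]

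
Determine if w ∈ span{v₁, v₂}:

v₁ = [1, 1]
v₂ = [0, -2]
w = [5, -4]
Yes

Form the augmented matrix and row-reduce:
[v₁|v₂|w] = 
  [  1,   0,   5]
  [  1,  -2,  -4]
R2 → R2 - (1)·R1
REF = 
  [  1,   0,   5]
  [  0,  -2,  -9]

No row of the form [0 0 | nonzero], so the system is consistent. Back-substitution gives c₁ = 5, c₂ = 9/2: w = (5)·v₁ + (9/2)·v₂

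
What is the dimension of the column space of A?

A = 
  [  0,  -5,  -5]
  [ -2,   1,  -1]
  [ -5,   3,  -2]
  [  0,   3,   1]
Row reduce:
Swap R1 ↔ R2
R3 → R3 - (5/2)·R1
R3 → R3 + (1/10)·R2
R4 → R4 + (3/5)·R2
Swap R3 ↔ R4
REF = 
  [ -2,   1,  -1]
  [  0,  -5,  -5]
  [  0,   0,  -2]
  [  0,   0,   0]
Pivot columns: 1, 2, 3 → 3 pivots.
dim(Col(A)) = number of pivot columns = 3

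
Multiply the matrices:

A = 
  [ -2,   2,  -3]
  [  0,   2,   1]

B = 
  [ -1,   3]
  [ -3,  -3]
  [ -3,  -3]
AB = 
  [  5,  -3]
  [ -9,  -9]

A is 2×3 and B is 3×2, so AB is 2×2. Each entry is (row of A)·(column of B):
AB[1,1] = (-2)(-1) + (2)(-3) + (-3)(-3) = 5
AB[1,2] = (-2)(3) + (2)(-3) + (-3)(-3) = -3
AB[2,1] = (0)(-1) + (2)(-3) + (1)(-3) = -9
AB[2,2] = (0)(3) + (2)(-3) + (1)(-3) = -9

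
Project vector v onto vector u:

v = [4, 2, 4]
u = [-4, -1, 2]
v·u = (4)(-4) + (2)(-1) + (4)(2) = -10
u·u = (-4)² + (-1)² + (2)² = 21
proj_u(v) = (v·u / u·u) × u = (-10/21) × u

proj_u(v) = [40/21, 10/21, -20/21]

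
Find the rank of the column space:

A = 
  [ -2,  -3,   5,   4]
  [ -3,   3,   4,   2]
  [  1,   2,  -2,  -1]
Row reduce:
R2 → R2 - (3/2)·R1
R3 → R3 + (1/2)·R1
R3 → R3 - (1/15)·R2
REF = 
  [   -2,    -3,     5,     4]
  [    0,  15/2,  -7/2,    -4]
  [    0,     0, 11/15, 19/15]
Pivot columns: 1, 2, 3 → 3 pivots.
dim(Col(A)) = number of pivot columns = 3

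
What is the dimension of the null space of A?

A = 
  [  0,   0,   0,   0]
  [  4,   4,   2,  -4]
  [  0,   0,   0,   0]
nullity(A) = 3

Row reduce:
Swap R1 ↔ R2
REF = 
  [  4,   4,   2,  -4]
  [  0,   0,   0,   0]
  [  0,   0,   0,   0]
Pivot columns: 1 → 1 pivot.
rank(A) = 1, so nullity(A) = 4 - 1 = 3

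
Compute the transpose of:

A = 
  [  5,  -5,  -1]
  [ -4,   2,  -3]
Aᵀ = 
  [  5,  -4]
  [ -5,   2]
  [ -1,  -3]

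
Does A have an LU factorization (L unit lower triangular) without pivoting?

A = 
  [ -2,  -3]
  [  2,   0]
Yes.
A[1,1] = -2 ≠ 0, so Gaussian elimination proceeds without a row swap: multiplier ℓ₂₁ = (2)/(-2) = -1, and U[2,2] = 0 - (-1)(-3) = -3.
L = 
  [  1,   0]
  [ -1,   1]
U = 
  [ -2,  -3]
  [  0,  -3]
Check row 2 of LU: [(-1)(-2), (-1)(-3) + (-3)] = [2, 0] = row 2 of A ✓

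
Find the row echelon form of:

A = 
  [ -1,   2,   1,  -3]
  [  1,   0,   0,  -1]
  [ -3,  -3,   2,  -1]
Row operations:
R2 → R2 + (1)·R1
R3 → R3 - (3)·R1
R3 → R3 + (9/2)·R2

Resulting echelon form:
REF = 
  [ -1,   2,   1,  -3]
  [  0,   2,   1,  -4]
  [  0,   0, 7/2, -10]

Rank = 3 (number of non-zero pivot rows).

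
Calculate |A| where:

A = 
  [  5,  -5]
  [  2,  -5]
For a 2×2 matrix, det = ad - bc = (5)(-5) - (-5)(2) = -15

det(A) = -15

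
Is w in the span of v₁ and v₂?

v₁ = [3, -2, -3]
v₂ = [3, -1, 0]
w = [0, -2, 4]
No

Form the augmented matrix and row-reduce:
[v₁|v₂|w] = 
  [  3,   3,   0]
  [ -2,  -1,  -2]
  [ -3,   0,   4]
R2 → R2 + (2/3)·R1
R3 → R3 + (1)·R1
R3 → R3 - (3)·R2
REF = 
  [  3,   3,   0]
  [  0,   1,  -2]
  [  0,   0,  10]

Row 3 reads [0 0 | 10], i.e. 0 = 10, so the system is inconsistent and w ∉ span{v₁, v₂}.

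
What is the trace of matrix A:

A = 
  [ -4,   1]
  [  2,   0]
-4

tr(A) = -4 + 0 = -4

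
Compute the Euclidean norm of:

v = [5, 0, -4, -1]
6.481

||v||₂ = √((5)² + (0)² + (-4)² + (-1)²) = √42 = 6.481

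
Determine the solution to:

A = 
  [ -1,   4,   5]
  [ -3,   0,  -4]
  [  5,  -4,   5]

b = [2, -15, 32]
Row reduce the augmented matrix [A|b]:
R2 → R2 - (3)·R1
R3 → R3 + (5)·R1
R3 → R3 + (4/3)·R2
REF = 
  [  -1,    4,    5,    2]
  [   0,  -12,  -19,  -21]
  [   0,    0, 14/3,   14]

Back-substitution:
x₃ = 14 / (14/3) = 3
x₂ = (-21 - (-19)(3)) / (-12) = -3
x₁ = (2 - (4)(-3) - (5)(3)) / (-1) = 1

x = [1, -3, 3]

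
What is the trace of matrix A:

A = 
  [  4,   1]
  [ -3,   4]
8

tr(A) = 4 + 4 = 8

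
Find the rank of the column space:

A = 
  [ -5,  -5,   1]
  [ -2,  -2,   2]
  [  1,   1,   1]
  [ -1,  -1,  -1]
Row reduce:
R2 → R2 - (2/5)·R1
R3 → R3 + (1/5)·R1
R4 → R4 - (1/5)·R1
R3 → R3 - (3/4)·R2
R4 → R4 + (3/4)·R2
REF = 
  [ -5,  -5,   1]
  [  0,   0, 8/5]
  [  0,   0,   0]
  [  0,   0,   0]
Pivot columns: 1, 3 → 2 pivots.
dim(Col(A)) = number of pivot columns = 2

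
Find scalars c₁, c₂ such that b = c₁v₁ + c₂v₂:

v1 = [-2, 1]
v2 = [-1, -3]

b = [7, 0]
c1 = -3, c2 = -1

b = -3·v1 + -1·v2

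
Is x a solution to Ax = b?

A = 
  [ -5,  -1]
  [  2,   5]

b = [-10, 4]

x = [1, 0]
No

Ax = [-5, 2] ≠ b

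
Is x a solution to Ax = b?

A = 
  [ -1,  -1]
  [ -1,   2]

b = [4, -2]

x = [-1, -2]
No

Ax = [3, -3] ≠ b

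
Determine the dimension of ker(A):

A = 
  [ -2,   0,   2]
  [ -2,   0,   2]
nullity(A) = 2

Row reduce:
R2 → R2 - (1)·R1
REF = 
  [ -2,   0,   2]
  [  0,   0,   0]
Pivot columns: 1 → 1 pivot.
rank(A) = 1, so nullity(A) = 3 - 1 = 2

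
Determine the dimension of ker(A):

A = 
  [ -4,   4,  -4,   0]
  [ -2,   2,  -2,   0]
nullity(A) = 3

Row reduce:
R2 → R2 - (1/2)·R1
REF = 
  [ -4,   4,  -4,   0]
  [  0,   0,   0,   0]
Pivot columns: 1 → 1 pivot.
rank(A) = 1, so nullity(A) = 4 - 1 = 3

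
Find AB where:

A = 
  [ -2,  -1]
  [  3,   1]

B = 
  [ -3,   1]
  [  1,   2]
A is 2×2 and B is 2×2, so AB is 2×2. Each entry is (row of A)·(column of B):
AB[1,1] = (-2)(-3) + (-1)(1) = 5
AB[1,2] = (-2)(1) + (-1)(2) = -4
AB[2,1] = (3)(-3) + (1)(1) = -8
AB[2,2] = (3)(1) + (1)(2) = 5

AB = 
  [  5,  -4]
  [ -8,   5]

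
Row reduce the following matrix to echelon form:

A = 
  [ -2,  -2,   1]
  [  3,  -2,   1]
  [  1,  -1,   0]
Row operations:
R2 → R2 + (3/2)·R1
R3 → R3 + (1/2)·R1
R3 → R3 - (2/5)·R2

Resulting echelon form:
REF = 
  [  -2,   -2,    1]
  [   0,   -5,  5/2]
  [   0,    0, -1/2]

Rank = 3 (number of non-zero pivot rows).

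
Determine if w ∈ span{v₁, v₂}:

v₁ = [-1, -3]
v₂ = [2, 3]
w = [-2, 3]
Yes

Form the augmented matrix and row-reduce:
[v₁|v₂|w] = 
  [ -1,   2,  -2]
  [ -3,   3,   3]
R2 → R2 - (3)·R1
REF = 
  [ -1,   2,  -2]
  [  0,  -3,   9]

No row of the form [0 0 | nonzero], so the system is consistent. Back-substitution gives c₁ = -4, c₂ = -3: w = (-4)·v₁ + (-3)·v₂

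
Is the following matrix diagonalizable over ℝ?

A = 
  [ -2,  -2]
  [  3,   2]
No

tr(A) = 0, det(A) = 2
Characteristic polynomial: λ² - tr(A)λ + det(A) = λ² + 2
λ² + 2 = 0  ⇒  λ = (0 ± √((0)² - 4·(2)))/2 = (0 ± √(-8))/2
  = i√2,  -i√2
Eigenvalues: i√2, -i√2  (≈ 0 + 1.414i, 0 - 1.414i)
Has complex eigenvalues (not diagonalizable over ℝ).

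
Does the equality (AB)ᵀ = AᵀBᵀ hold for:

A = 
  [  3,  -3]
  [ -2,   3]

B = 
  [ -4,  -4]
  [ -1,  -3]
No

(AB)ᵀ = 
  [ -9,   5]
  [ -3,  -1]

AᵀBᵀ = 
  [ -4,   3]
  [  0,  -6]

The two matrices differ, so (AB)ᵀ ≠ AᵀBᵀ in general. The correct identity is (AB)ᵀ = BᵀAᵀ.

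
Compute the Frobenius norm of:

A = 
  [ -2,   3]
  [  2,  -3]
||A||_F = 5.099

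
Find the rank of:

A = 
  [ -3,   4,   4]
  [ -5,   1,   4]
Row reduce:
R2 → R2 - (5/3)·R1
REF = 
  [   -3,     4,     4]
  [    0, -17/3,  -8/3]
Pivot columns: 1, 2 → 2 pivots.

rank(A) = 2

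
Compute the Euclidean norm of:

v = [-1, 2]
2.236

||v||₂ = √((-1)² + (2)²) = √5 = 2.236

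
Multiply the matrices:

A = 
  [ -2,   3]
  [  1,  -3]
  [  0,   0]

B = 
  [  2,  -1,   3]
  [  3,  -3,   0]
AB = 
  [  5,  -7,  -6]
  [ -7,   8,   3]
  [  0,   0,   0]

A is 3×2 and B is 2×3, so AB is 3×3. Each entry is (row of A)·(column of B):
AB[1,1] = (-2)(2) + (3)(3) = 5
AB[1,2] = (-2)(-1) + (3)(-3) = -7
AB[1,3] = (-2)(3) + (3)(0) = -6
AB[2,1] = (1)(2) + (-3)(3) = -7
AB[2,2] = (1)(-1) + (-3)(-3) = 8
AB[2,3] = (1)(3) + (-3)(0) = 3
AB[3,1] = (0)(2) + (0)(3) = 0
AB[3,2] = (0)(-1) + (0)(-3) = 0
AB[3,3] = (0)(3) + (0)(0) = 0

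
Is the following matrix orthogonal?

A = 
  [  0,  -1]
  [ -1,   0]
Yes

AᵀA = 
  [  1,   0]
  [  0,   1]
= I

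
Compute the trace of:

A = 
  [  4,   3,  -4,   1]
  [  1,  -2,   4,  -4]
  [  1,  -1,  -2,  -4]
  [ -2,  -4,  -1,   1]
1

tr(A) = 4 + -2 + -2 + 1 = 1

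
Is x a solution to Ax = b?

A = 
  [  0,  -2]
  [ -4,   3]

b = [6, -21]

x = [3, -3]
Yes

Ax = [6, -21] = b ✓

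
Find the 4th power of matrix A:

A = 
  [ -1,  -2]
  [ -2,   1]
A^4 = 
  [ 25,   0]
  [  0,  25]

A² = A·A:
A²[1,1] = (-1)(-1) + (-2)(-2) = 5
A²[1,2] = (-1)(-2) + (-2)(1) = 0
A²[2,1] = (-2)(-1) + (1)(-2) = 0
A²[2,2] = (-2)(-2) + (1)(1) = 5
A² = 
  [  5,   0]
  [  0,   5]

A^3 = A^2·A:
A^3[1,1] = (5)(-1) + (0)(-2) = -5
A^3[1,2] = (5)(-2) + (0)(1) = -10
A^3[2,1] = (0)(-1) + (5)(-2) = -10
A^3[2,2] = (0)(-2) + (5)(1) = 5
A^3 = 
  [ -5, -10]
  [-10,   5]

A^4 = A^3·A:
A^4[1,1] = (-5)(-1) + (-10)(-2) = 25
A^4[1,2] = (-5)(-2) + (-10)(1) = 0
A^4[2,1] = (-10)(-1) + (5)(-2) = 0
A^4[2,2] = (-10)(-2) + (5)(1) = 25
A^4 = 
  [ 25,   0]
  [  0,  25]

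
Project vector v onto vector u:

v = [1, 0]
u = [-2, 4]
v·u = (1)(-2) + (0)(4) = -2
u·u = (-2)² + (4)² = 20
proj_u(v) = (v·u / u·u) × u = (-2/20) × u = (-1/10) × u

proj_u(v) = [1/5, -2/5]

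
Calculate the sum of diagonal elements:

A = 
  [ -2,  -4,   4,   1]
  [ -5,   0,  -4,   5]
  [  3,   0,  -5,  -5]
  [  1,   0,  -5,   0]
-7

tr(A) = -2 + 0 + -5 + 0 = -7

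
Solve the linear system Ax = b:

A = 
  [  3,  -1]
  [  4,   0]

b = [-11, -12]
x = [-3, 2]

Row reduce the augmented matrix [A|b]:
R2 → R2 - (4/3)·R1
REF = 
  [  3,  -1, -11]
  [  0, 4/3, 8/3]

Back-substitution:
x₂ = (8/3) / (4/3) = 2
x₁ = (-11 - (-1)(2)) / 3 = -3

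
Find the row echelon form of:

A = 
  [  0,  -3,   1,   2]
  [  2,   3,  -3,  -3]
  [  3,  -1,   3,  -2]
Row operations:
Swap R1 ↔ R2
R3 → R3 - (3/2)·R1
R3 → R3 - (11/6)·R2

Resulting echelon form:
REF = 
  [   2,    3,   -3,   -3]
  [   0,   -3,    1,    2]
  [   0,    0, 17/3, -7/6]

Rank = 3 (number of non-zero pivot rows).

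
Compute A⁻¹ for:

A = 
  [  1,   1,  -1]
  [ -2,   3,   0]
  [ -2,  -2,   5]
det(A) = (1)·((3)(5) - (0)(-2)) - (1)·((-2)(5) - (0)(-2)) + (-1)·((-2)(-2) - (3)(-2))
  = (1)(15) - (1)(-10) + (-1)(10)
  = 15
det(A) = 15 ≠ 0, so A is invertible.

Cofactors Cᵢⱼ = (-1)ⁱ⁺ʲ·Mᵢⱼ:
C = 
  [ 15,  10,  10]
  [ -3,   3,   0]
  [  3,   2,   5]

adj(A) = Cᵀ:
adj(A) = 
  [ 15,  -3,   3]
  [ 10,   3,   2]
  [ 10,   0,   5]

A⁻¹ = (1/15) · adj(A):
A⁻¹ = 
  [   1, -1/5,  1/5]
  [ 2/3,  1/5, 2/15]
  [ 2/3,    0,  1/3]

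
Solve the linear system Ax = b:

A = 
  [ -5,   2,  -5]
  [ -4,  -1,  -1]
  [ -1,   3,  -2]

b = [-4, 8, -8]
x = [-2, -2, 2]

Row reduce the augmented matrix [A|b]:
R2 → R2 - (4/5)·R1
R3 → R3 - (1/5)·R1
R3 → R3 + (1)·R2
REF = 
  [   -5,     2,    -5,    -4]
  [    0, -13/5,     3,  56/5]
  [    0,     0,     2,     4]

Back-substitution:
x₃ = 4 / 2 = 2
x₂ = (56/5 - (3)(2)) / (-13/5) = -2
x₁ = (-4 - (2)(-2) - (-5)(2)) / (-5) = -2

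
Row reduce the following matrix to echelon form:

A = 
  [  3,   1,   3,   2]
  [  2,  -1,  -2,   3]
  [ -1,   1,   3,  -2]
Row operations:
R2 → R2 - (2/3)·R1
R3 → R3 + (1/3)·R1
R3 → R3 + (4/5)·R2

Resulting echelon form:
REF = 
  [   3,    1,    3,    2]
  [   0, -5/3,   -4,  5/3]
  [   0,    0,  4/5,    0]

Rank = 3 (number of non-zero pivot rows).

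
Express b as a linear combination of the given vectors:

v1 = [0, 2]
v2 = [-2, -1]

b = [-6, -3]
c1 = 0, c2 = 3

b = 0·v1 + 3·v2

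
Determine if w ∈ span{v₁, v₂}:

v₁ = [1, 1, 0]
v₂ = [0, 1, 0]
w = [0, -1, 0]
Yes

Form the augmented matrix and row-reduce:
[v₁|v₂|w] = 
  [  1,   0,   0]
  [  1,   1,  -1]
  [  0,   0,   0]
R2 → R2 - (1)·R1
REF = 
  [  1,   0,   0]
  [  0,   1,  -1]
  [  0,   0,   0]

No row of the form [0 0 | nonzero], so the system is consistent. Back-substitution gives c₁ = 0, c₂ = -1: w = (0)·v₁ + (-1)·v₂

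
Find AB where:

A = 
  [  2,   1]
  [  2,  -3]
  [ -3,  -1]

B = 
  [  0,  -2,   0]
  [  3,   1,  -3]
AB = 
  [  3,  -3,  -3]
  [ -9,  -7,   9]
  [ -3,   5,   3]

A is 3×2 and B is 2×3, so AB is 3×3. Each entry is (row of A)·(column of B):
AB[1,1] = (2)(0) + (1)(3) = 3
AB[1,2] = (2)(-2) + (1)(1) = -3
AB[1,3] = (2)(0) + (1)(-3) = -3
AB[2,1] = (2)(0) + (-3)(3) = -9
AB[2,2] = (2)(-2) + (-3)(1) = -7
AB[2,3] = (2)(0) + (-3)(-3) = 9
AB[3,1] = (-3)(0) + (-1)(3) = -3
AB[3,2] = (-3)(-2) + (-1)(1) = 5
AB[3,3] = (-3)(0) + (-1)(-3) = 3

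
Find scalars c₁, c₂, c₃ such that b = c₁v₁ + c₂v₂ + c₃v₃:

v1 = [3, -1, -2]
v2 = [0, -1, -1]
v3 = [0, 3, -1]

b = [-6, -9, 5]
c1 = -2, c2 = 2, c3 = -3

b = -2·v1 + 2·v2 + -3·v3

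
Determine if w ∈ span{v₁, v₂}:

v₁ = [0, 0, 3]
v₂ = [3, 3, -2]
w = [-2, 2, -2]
No

Form the augmented matrix and row-reduce:
[v₁|v₂|w] = 
  [  0,   3,  -2]
  [  0,   3,   2]
  [  3,  -2,  -2]
Swap R1 ↔ R3
R3 → R3 - (1)·R2
REF = 
  [  3,  -2,  -2]
  [  0,   3,   2]
  [  0,   0,  -4]

Row 3 reads [0 0 | -4], i.e. 0 = -4, so the system is inconsistent and w ∉ span{v₁, v₂}.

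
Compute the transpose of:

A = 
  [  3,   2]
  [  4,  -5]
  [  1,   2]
Aᵀ = 
  [  3,   4,   1]
  [  2,  -5,   2]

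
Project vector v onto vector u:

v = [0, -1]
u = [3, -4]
v·u = (0)(3) + (-1)(-4) = 4
u·u = (3)² + (-4)² = 25
proj_u(v) = (v·u / u·u) × u = (4/25) × u

proj_u(v) = [12/25, -16/25]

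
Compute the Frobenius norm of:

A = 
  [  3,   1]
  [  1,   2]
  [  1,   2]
||A||_F = 4.472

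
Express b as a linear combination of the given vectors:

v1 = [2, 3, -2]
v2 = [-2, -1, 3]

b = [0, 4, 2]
c1 = 2, c2 = 2

b = 2·v1 + 2·v2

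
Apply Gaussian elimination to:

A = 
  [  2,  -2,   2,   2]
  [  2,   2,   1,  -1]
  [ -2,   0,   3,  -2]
Row operations:
R2 → R2 - (1)·R1
R3 → R3 + (1)·R1
R3 → R3 + (1/2)·R2

Resulting echelon form:
REF = 
  [   2,   -2,    2,    2]
  [   0,    4,   -1,   -3]
  [   0,    0,  9/2, -3/2]

Rank = 3 (number of non-zero pivot rows).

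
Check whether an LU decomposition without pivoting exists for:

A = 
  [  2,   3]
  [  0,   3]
Yes.
A[1,1] = 2 ≠ 0, so Gaussian elimination proceeds without a row swap: multiplier ℓ₂₁ = (0)/(2) = 0, and U[2,2] = 3 - (0)(3) = 3.
L = 
  [  1,   0]
  [  0,   1]
U = 
  [  2,   3]
  [  0,   3]
Check row 2 of LU: [(0)(2), (0)(3) + 3] = [0, 3] = row 2 of A ✓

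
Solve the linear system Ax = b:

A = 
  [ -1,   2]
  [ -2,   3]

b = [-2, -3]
x = [0, -1]

Row reduce the augmented matrix [A|b]:
R2 → R2 - (2)·R1
REF = 
  [ -1,   2,  -2]
  [  0,  -1,   1]

Back-substitution:
x₂ = 1 / (-1) = -1
x₁ = (-2 - (2)(-1)) / (-1) = 0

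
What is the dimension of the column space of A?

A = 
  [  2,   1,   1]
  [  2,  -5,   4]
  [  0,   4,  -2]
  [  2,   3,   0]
dim(Col(A)) = 2

Row reduce:
R2 → R2 - (1)·R1
R4 → R4 - (1)·R1
R3 → R3 + (2/3)·R2
R4 → R4 + (1/3)·R2
REF = 
  [  2,   1,   1]
  [  0,  -6,   3]
  [  0,   0,   0]
  [  0,   0,   0]
Pivot columns: 1, 2 → 2 pivots.
dim(Col(A)) = number of pivot columns = 2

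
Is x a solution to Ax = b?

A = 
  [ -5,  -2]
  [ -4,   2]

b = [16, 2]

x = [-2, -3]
Yes

Ax = [16, 2] = b ✓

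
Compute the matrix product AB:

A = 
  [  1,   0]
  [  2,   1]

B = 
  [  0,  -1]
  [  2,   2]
A is 2×2 and B is 2×2, so AB is 2×2. Each entry is (row of A)·(column of B):
AB[1,1] = (1)(0) + (0)(2) = 0
AB[1,2] = (1)(-1) + (0)(2) = -1
AB[2,1] = (2)(0) + (1)(2) = 2
AB[2,2] = (2)(-1) + (1)(2) = 0

AB = 
  [  0,  -1]
  [  2,   0]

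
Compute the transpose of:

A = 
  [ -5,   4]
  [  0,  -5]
Aᵀ = 
  [ -5,   0]
  [  4,  -5]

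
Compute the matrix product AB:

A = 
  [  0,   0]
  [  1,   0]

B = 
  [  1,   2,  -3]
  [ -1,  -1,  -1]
A is 2×2 and B is 2×3, so AB is 2×3. Each entry is (row of A)·(column of B):
AB[1,1] = (0)(1) + (0)(-1) = 0
AB[1,2] = (0)(2) + (0)(-1) = 0
AB[1,3] = (0)(-3) + (0)(-1) = 0
AB[2,1] = (1)(1) + (0)(-1) = 1
AB[2,2] = (1)(2) + (0)(-1) = 2
AB[2,3] = (1)(-3) + (0)(-1) = -3

AB = 
  [  0,   0,   0]
  [  1,   2,  -3]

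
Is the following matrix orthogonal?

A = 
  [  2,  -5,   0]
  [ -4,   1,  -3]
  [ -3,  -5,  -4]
No

AᵀA = 
  [ 29,   1,  24]
  [  1,  51,  17]
  [ 24,  17,  25]
≠ I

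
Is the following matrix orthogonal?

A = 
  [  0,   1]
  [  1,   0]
Yes

AᵀA = 
  [  1,   0]
  [  0,   1]
= I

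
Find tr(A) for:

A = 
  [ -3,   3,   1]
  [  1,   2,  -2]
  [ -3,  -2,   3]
2

tr(A) = -3 + 2 + 3 = 2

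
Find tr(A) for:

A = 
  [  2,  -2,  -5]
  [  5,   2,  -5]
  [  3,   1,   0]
4

tr(A) = 2 + 2 + 0 = 4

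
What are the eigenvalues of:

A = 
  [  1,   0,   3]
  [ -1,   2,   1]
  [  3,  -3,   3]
Characteristic polynomial: det(λI - A) = λ³ - 6λ² + 5λ
The constant term is 0, so λ = 0 is a root: p(λ) = λ(λ² - 6λ + 5)
λ² - 6λ + 5 = (λ - 1)(λ - 5)

λ = 0, 5, 1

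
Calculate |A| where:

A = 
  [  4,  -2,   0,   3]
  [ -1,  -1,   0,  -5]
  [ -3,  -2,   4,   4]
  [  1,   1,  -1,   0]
Cofactor expansion along row 1: det(A) = a₁₁M₁₁ - a₁₂M₁₂ + a₁₃M₁₃ - a₁₄M₁₄

M₁₁ = det[[-1, 0, -5]; [-2, 4, 4]; [1, -1, 0]]
  = (-1)·((4)(0) - (4)(-1)) - (0)·((-2)(0) - (4)(1)) + (-5)·((-2)(-1) - (4)(1))
  = (-1)(4) - (0)(-4) + (-5)(-2)
  = 6
M₁₂ = det[[-1, 0, -5]; [-3, 4, 4]; [1, -1, 0]]
  = (-1)·((4)(0) - (4)(-1)) - (0)·((-3)(0) - (4)(1)) + (-5)·((-3)(-1) - (4)(1))
  = (-1)(4) - (0)(-4) + (-5)(-1)
  = 1
M₁₃ = det[[-1, -1, -5]; [-3, -2, 4]; [1, 1, 0]]
  = (-1)·((-2)(0) - (4)(1)) - (-1)·((-3)(0) - (4)(1)) + (-5)·((-3)(1) - (-2)(1))
  = (-1)(-4) - (-1)(-4) + (-5)(-1)
  = 5
M₁₄ = det[[-1, -1, 0]; [-3, -2, 4]; [1, 1, -1]]
  = (-1)·((-2)(-1) - (4)(1)) - (-1)·((-3)(-1) - (4)(1)) + (0)·((-3)(1) - (-2)(1))
  = (-1)(-2) - (-1)(-1) + (0)(-1)
  = 1

det(A) = (4)(6) - (-2)(1) + (0)(5) - (3)(1) = 23

det(A) = 23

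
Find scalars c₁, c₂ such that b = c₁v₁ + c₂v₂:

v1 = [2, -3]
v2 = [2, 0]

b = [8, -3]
c1 = 1, c2 = 3

b = 1·v1 + 3·v2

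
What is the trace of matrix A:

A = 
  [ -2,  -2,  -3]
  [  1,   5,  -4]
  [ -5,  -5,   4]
7

tr(A) = -2 + 5 + 4 = 7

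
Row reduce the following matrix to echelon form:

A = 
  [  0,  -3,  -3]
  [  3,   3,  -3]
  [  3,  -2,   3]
Row operations:
Swap R1 ↔ R2
R3 → R3 - (1)·R1
R3 → R3 - (5/3)·R2

Resulting echelon form:
REF = 
  [  3,   3,  -3]
  [  0,  -3,  -3]
  [  0,   0,  11]

Rank = 3 (number of non-zero pivot rows).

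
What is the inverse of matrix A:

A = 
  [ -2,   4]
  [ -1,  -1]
det(A) = (-2)(-1) - (4)(-1) = 6
For a 2×2 matrix, A⁻¹ = (1/det(A)) · [[d, -b], [-c, a]]
    = (1/6) · [[-1, -4], [1, -2]]

A⁻¹ = 
  [-1/6, -2/3]
  [ 1/6, -1/3]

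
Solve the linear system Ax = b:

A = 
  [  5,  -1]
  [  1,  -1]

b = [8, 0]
Row reduce the augmented matrix [A|b]:
R2 → R2 - (1/5)·R1
REF = 
  [   5,   -1,    8]
  [   0, -4/5, -8/5]

Back-substitution:
x₂ = (-8/5) / (-4/5) = 2
x₁ = (8 - (-1)(2)) / 5 = 2

x = [2, 2]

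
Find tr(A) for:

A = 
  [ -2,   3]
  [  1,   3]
1

tr(A) = -2 + 3 = 1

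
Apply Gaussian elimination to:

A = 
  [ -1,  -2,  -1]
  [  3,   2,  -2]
Row operations:
R2 → R2 + (3)·R1

Resulting echelon form:
REF = 
  [ -1,  -2,  -1]
  [  0,  -4,  -5]

Rank = 2 (number of non-zero pivot rows).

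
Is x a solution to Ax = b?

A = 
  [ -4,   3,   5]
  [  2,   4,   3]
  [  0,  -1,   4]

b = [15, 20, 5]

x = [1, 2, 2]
No

Ax = [12, 16, 6] ≠ b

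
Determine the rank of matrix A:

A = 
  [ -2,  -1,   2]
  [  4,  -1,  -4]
rank(A) = 2

Row reduce:
R2 → R2 + (2)·R1
REF = 
  [ -2,  -1,   2]
  [  0,  -3,   0]
Pivot columns: 1, 2 → 2 pivots.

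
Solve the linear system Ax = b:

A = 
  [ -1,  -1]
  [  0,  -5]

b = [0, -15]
x = [-3, 3]

Row reduce the augmented matrix [A|b]:
(already in echelon form)
REF = 
  [ -1,  -1,   0]
  [  0,  -5, -15]

Back-substitution:
x₂ = (-15) / (-5) = 3
x₁ = (0 - (-1)(3)) / (-1) = -3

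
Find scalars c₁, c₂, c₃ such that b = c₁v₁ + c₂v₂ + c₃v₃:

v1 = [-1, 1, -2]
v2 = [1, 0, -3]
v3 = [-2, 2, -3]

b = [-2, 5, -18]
c1 = 3, c2 = 3, c3 = 1

b = 3·v1 + 3·v2 + 1·v3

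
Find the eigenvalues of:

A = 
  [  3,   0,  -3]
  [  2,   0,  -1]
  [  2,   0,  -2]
λ = 0, 1, 0

Characteristic polynomial: det(λI - A) = λ³ - λ²
The constant term is 0, so λ = 0 is a root: p(λ) = λ(λ² - λ)
λ² - λ = λ(λ - 1)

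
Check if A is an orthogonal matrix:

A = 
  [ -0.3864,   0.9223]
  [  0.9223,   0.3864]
Yes

AᵀA = 
  [  0.9999,   0]
  [  0,   0.9999]
≈ I (equal to I up to the 4-dp rounding of the entries)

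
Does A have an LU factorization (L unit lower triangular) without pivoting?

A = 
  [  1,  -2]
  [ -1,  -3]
Yes.
A[1,1] = 1 ≠ 0, so Gaussian elimination proceeds without a row swap: multiplier ℓ₂₁ = (-1)/(1) = -1, and U[2,2] = -3 - (-1)(-2) = -5.
L = 
  [  1,   0]
  [ -1,   1]
U = 
  [  1,  -2]
  [  0,  -5]
Check row 2 of LU: [(-1)(1), (-1)(-2) + (-5)] = [-1, -3] = row 2 of A ✓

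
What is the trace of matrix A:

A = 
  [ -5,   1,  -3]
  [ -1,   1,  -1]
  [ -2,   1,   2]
-2

tr(A) = -5 + 1 + 2 = -2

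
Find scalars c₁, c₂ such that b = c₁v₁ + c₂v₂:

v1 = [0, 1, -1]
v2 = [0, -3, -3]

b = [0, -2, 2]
c1 = -2, c2 = 0

b = -2·v1 + 0·v2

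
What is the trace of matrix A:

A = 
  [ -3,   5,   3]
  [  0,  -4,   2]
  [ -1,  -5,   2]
-5

tr(A) = -3 + -4 + 2 = -5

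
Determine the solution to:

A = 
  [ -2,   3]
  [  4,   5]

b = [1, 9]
x = [1, 1]

Row reduce the augmented matrix [A|b]:
R2 → R2 + (2)·R1
REF = 
  [ -2,   3,   1]
  [  0,  11,  11]

Back-substitution:
x₂ = 11 / 11 = 1
x₁ = (1 - (3)(1)) / (-2) = 1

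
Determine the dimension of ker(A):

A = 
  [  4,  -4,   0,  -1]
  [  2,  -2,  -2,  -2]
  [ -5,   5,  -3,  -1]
nullity(A) = 2

Row reduce:
R2 → R2 - (1/2)·R1
R3 → R3 + (5/4)·R1
R3 → R3 - (3/2)·R2
REF = 
  [   4,   -4,    0,   -1]
  [   0,    0,   -2, -3/2]
  [   0,    0,    0,    0]
Pivot columns: 1, 3 → 2 pivots.
rank(A) = 2, so nullity(A) = 4 - 2 = 2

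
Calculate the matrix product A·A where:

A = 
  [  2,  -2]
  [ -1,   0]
A² = A·A:
A²[1,1] = (2)(2) + (-2)(-1) = 6
A²[1,2] = (2)(-2) + (-2)(0) = -4
A²[2,1] = (-1)(2) + (0)(-1) = -2
A²[2,2] = (-1)(-2) + (0)(0) = 2
A² = 
  [  6,  -4]
  [ -2,   2]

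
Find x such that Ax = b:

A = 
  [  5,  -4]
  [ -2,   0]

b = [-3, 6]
Row reduce the augmented matrix [A|b]:
R2 → R2 + (2/5)·R1
REF = 
  [   5,   -4,   -3]
  [   0, -8/5, 24/5]

Back-substitution:
x₂ = (24/5) / (-8/5) = -3
x₁ = (-3 - (-4)(-3)) / 5 = -3

x = [-3, -3]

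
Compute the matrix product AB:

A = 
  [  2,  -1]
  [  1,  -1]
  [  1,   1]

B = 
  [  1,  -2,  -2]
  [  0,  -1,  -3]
AB = 
  [  2,  -3,  -1]
  [  1,  -1,   1]
  [  1,  -3,  -5]

A is 3×2 and B is 2×3, so AB is 3×3. Each entry is (row of A)·(column of B):
AB[1,1] = (2)(1) + (-1)(0) = 2
AB[1,2] = (2)(-2) + (-1)(-1) = -3
AB[1,3] = (2)(-2) + (-1)(-3) = -1
AB[2,1] = (1)(1) + (-1)(0) = 1
AB[2,2] = (1)(-2) + (-1)(-1) = -1
AB[2,3] = (1)(-2) + (-1)(-3) = 1
AB[3,1] = (1)(1) + (1)(0) = 1
AB[3,2] = (1)(-2) + (1)(-1) = -3
AB[3,3] = (1)(-2) + (1)(-3) = -5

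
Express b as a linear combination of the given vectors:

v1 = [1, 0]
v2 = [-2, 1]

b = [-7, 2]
c1 = -3, c2 = 2

b = -3·v1 + 2·v2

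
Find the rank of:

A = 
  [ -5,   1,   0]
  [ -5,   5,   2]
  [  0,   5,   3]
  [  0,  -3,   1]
Row reduce:
R2 → R2 - (1)·R1
R3 → R3 - (5/4)·R2
R4 → R4 + (3/4)·R2
R4 → R4 - (5)·R3
REF = 
  [ -5,   1,   0]
  [  0,   4,   2]
  [  0,   0, 1/2]
  [  0,   0,   0]
Pivot columns: 1, 2, 3 → 3 pivots.

rank(A) = 3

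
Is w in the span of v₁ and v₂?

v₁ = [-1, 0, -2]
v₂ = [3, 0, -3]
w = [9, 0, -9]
Yes

Form the augmented matrix and row-reduce:
[v₁|v₂|w] = 
  [ -1,   3,   9]
  [  0,   0,   0]
  [ -2,  -3,  -9]
R3 → R3 - (2)·R1
Swap R2 ↔ R3
REF = 
  [ -1,   3,   9]
  [  0,  -9, -27]
  [  0,   0,   0]

No row of the form [0 0 | nonzero], so the system is consistent. Back-substitution gives c₁ = 0, c₂ = 3: w = (0)·v₁ + (3)·v₂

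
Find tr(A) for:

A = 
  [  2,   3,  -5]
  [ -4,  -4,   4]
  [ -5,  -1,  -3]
-5

tr(A) = 2 + -4 + -3 = -5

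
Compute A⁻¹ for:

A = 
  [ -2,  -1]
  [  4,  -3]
det(A) = (-2)(-3) - (-1)(4) = 10
For a 2×2 matrix, A⁻¹ = (1/det(A)) · [[d, -b], [-c, a]]
    = (1/10) · [[-3, 1], [-4, -2]]

A⁻¹ = 
  [-3/10,  1/10]
  [ -2/5,  -1/5]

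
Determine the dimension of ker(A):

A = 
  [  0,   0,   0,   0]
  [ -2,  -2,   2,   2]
nullity(A) = 3

Row reduce:
Swap R1 ↔ R2
REF = 
  [ -2,  -2,   2,   2]
  [  0,   0,   0,   0]
Pivot columns: 1 → 1 pivot.
rank(A) = 1, so nullity(A) = 4 - 1 = 3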